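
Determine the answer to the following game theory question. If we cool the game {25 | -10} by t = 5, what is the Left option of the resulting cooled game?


Original game: {25 | -10} (a switch {a | b} with a > b).
Cooling by t (for t below the temperature (a - b)/2 = 35/2) taxes each move by t: {a | b} cooled by t is {a - t | b + t}.
Cooling amount: t = 5
Cooled Left option: 25 - 5 = 20
Cooled Right option: -10 + 5 = -5
Cooled game: {20 | -5}
Left option = 20

20


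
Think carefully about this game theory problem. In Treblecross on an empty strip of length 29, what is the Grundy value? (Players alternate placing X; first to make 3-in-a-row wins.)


Treblecross: place X on empty cells; 3-in-a-row wins.
Playing within two cells of an existing X lets the opponent win at once, so sensible play treats the cells i-2..i+2 around each X as dead. The player left with no safe cell loses, so this is a normal-play take-away game on strips of safe cells.
Placing X at cell i (0-indexed) of a strip of k safe cells leaves independent strips of sizes max(0, i-2) and max(0, k-i-3). Hence G(k) = mex{ G(max(0,i-2)) XOR G(max(0,k-i-3)) : 0 <= i < k }, with G(0) = 0.
G(1): splits (0,0):0^0=0 -> mex({0}) = 1
G(2): splits (0,0):0^0=0 -> mex({0}) = 1
G(3): splits (0,0):0^0=0 -> mex({0}) = 1
G(4): splits (0,1):0^1=1 (0,0):0^0=0 -> mex({0, 1}) = 2
G(5): splits (0,2):0^1=1 (0,1):0^1=1 (0,0):0^0=0 -> mex({0, 1}) = 2
G(6) = mex({1}) = 0
G(7) = mex({0, 1, 2}) = 3
G(8) = mex({0, 1, 2}) = 3
G(9) = mex({0, 2}) = 1
G(10) = mex({0, 2, 3}) = 1
G(11) = mex({0, 3}) = 1
G(12) = mex({1, 3}) = 0
G(13) = mex({0, 1, 2, 3}) = 4
G(14) = mex({0, 1, 2}) = 3
G(15) = mex({0, 1, 2}) = 3
G(16) = mex({0, 1, 2, 4}) = 3
G(17) = mex({0, 1, 3, 4}) = 2
G(18) = mex({0, 1, 3, 4}) = 2
G(19) = mex({0, 1, 3, 5}) = 2
G(20) = mex({0, 1, 2, 3, 5}) = 4
G(21) = mex({0, 1, 2, 3, 5}) = 4
G(22) = mex({1, 2, 6}) = 0
G(23) = mex({0, 1, 2, 3, 4, 6}) = 5
G(24) = mex({0, 1, 2, 3, 4}) = 5
G(25) = mex({0, 1, 3, 4, 7}) = 2
G(26) = mex({0, 1, 3, 4, 5, 7}) = 2
G(27) = mex({0, 1, 3, 5}) = 2
G(28) = mex({0, 1, 2, 5}) = 3
G(29) = mex({0, 1, 2, 4, 5, 6}) = 3
Therefore G(29) = 3.

3


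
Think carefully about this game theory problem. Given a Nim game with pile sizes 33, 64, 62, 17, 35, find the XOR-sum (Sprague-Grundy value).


We need the XOR (exclusive or) of all pile sizes.
After XOR-ing pile 1 (size 33): 0 XOR 33 = 33
After XOR-ing pile 2 (size 64): 33 XOR 64 = 97
After XOR-ing pile 3 (size 62): 97 XOR 62 = 95
After XOR-ing pile 4 (size 17): 95 XOR 17 = 78
After XOR-ing pile 5 (size 35): 78 XOR 35 = 109
The Nim-value of this position is 109.

109


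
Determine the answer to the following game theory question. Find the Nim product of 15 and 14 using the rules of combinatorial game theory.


Nim multiplication is bilinear over XOR: (u XOR v) * w = (u*w) XOR (v*w).
So we split each operand into its bit components and XOR the pairwise Nim products.
15 = 1 + 2 + 4 + 8 (as XOR of powers of 2).
14 = 2 + 4 + 8 (as XOR of powers of 2).
Using the standard Nim-product table on single bits:
  2*2 = 3,   2*4 = 8,   2*8 = 12,
  4*4 = 6,   4*8 = 11,  8*8 = 13,
and  1*x = x (identity), k*l = l*k (commutative).
Pairwise Nim products:
  1 * 2 = 2
  1 * 4 = 4
  1 * 8 = 8
  2 * 2 = 3
  2 * 4 = 8
  2 * 8 = 12
  4 * 2 = 8
  4 * 4 = 6
  4 * 8 = 11
  8 * 2 = 12
  8 * 4 = 11
  8 * 8 = 13
XOR them: 2 XOR 4 XOR 8 XOR 3 XOR 8 XOR 12 XOR 8 XOR 6 XOR 11 XOR 12 XOR 11 XOR 13 = 6.
Result: 15 * 14 = 6 (in Nim).

6


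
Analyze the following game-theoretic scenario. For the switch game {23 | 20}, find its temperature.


The game is {23 | 20}, a switch {a | b} with numbers a > b.
Cooling {a | b} by t gives {a - t | b + t}, which stops being hot when a - t = b + t, i.e. at t = (a - b)/2. So the temperature of a switch is (a - b)/2.
Temperature = (Left option - Right option) / 2
= (23 - (20)) / 2
= 3 / 2
= 3/2

3/2


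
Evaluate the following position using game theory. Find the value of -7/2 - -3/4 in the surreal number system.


x = -7/2, y = -3/4
Converting to common denominator: 4
x = -14/4, y = -3/4
x - y = -7/2 - -3/4 = -11/4

-11/4


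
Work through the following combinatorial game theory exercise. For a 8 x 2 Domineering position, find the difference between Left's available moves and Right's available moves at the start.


Board is 8 x 2 (rows x cols).
Left (vertical) placements: (rows-1) * cols = 7 * 2 = 14
Right (horizontal) placements: rows * (cols-1) = 8 * 1 = 8
Advantage = Left - Right = 14 - 8 = 6

6


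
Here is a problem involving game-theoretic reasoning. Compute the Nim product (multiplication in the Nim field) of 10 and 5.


Nim multiplication is bilinear over XOR: (u XOR v) * w = (u*w) XOR (v*w).
So we split each operand into its bit components and XOR the pairwise Nim products.
10 = 2 + 8 (as XOR of powers of 2).
5 = 1 + 4 (as XOR of powers of 2).
Using the standard Nim-product table on single bits:
  2*2 = 3,   2*4 = 8,   2*8 = 12,
  4*4 = 6,   4*8 = 11,  8*8 = 13,
and  1*x = x (identity), k*l = l*k (commutative).
Pairwise Nim products:
  2 * 1 = 2
  2 * 4 = 8
  8 * 1 = 8
  8 * 4 = 11
XOR them: 2 XOR 8 XOR 8 XOR 11 = 9.
Result: 10 * 5 = 9 (in Nim).

9


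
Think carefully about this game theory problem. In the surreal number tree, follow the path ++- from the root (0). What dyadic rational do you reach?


Sign expansion: ++-
Rule: track bounds (lo, hi), initially (-inf, +inf). On '+', the current value becomes lo and we move to the simplest number in (value, hi): value + 1 if hi = +inf, otherwise the midpoint (value + hi)/2. On '-', the current value becomes hi and we move to value - 1 if lo = -inf, otherwise the midpoint (lo + value)/2.
Start at 0.
Step 1: sign = +, move right. Bounds: (0, +inf). Value = 1
Step 2: sign = +, move right. Bounds: (1, +inf). Value = 2
Step 3: sign = -, move left. Bounds: (1, 2). Value = 3/2
The surreal number with sign expansion ++- is 3/2.

3/2


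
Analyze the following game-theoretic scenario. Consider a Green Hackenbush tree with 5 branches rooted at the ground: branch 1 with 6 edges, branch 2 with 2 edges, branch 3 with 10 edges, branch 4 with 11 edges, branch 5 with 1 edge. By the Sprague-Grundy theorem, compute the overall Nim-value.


The tree has 5 branches from the ground vertex.
In Green Hackenbush, the Nim-value of a simple path of length k is k.
Branch 1: length 6, Nim-value = 6
Branch 2: length 2, Nim-value = 2
Branch 3: length 10, Nim-value = 10
Branch 4: length 11, Nim-value = 11
Branch 5: length 1, Nim-value = 1
Total Nim-value = XOR of all branch values:
0 XOR 6 = 6
6 XOR 2 = 4
4 XOR 10 = 14
14 XOR 11 = 5
5 XOR 1 = 4
Nim-value of the tree = 4

4


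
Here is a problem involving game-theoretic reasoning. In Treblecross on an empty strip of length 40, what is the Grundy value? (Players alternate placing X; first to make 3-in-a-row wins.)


Treblecross: place X on empty cells; 3-in-a-row wins.
Playing within two cells of an existing X lets the opponent win at once, so sensible play treats the cells i-2..i+2 around each X as dead. The player left with no safe cell loses, so this is a normal-play take-away game on strips of safe cells.
Placing X at cell i (0-indexed) of a strip of k safe cells leaves independent strips of sizes max(0, i-2) and max(0, k-i-3). Hence G(k) = mex{ G(max(0,i-2)) XOR G(max(0,k-i-3)) : 0 <= i < k }, with G(0) = 0.
G(1): splits (0,0):0^0=0 -> mex({0}) = 1
G(2): splits (0,0):0^0=0 -> mex({0}) = 1
G(3): splits (0,0):0^0=0 -> mex({0}) = 1
G(4): splits (0,1):0^1=1 (0,0):0^0=0 -> mex({0, 1}) = 2
G(5): splits (0,2):0^1=1 (0,1):0^1=1 (0,0):0^0=0 -> mex({0, 1}) = 2
G(6) = mex({1}) = 0
G(7) = mex({0, 1, 2}) = 3
G(8) = mex({0, 1, 2}) = 3
G(9) = mex({0, 2}) = 1
G(10) = mex({0, 2, 3}) = 1
G(11) = mex({0, 3}) = 1
G(12) = mex({1, 3}) = 0
G(13) = mex({0, 1, 2, 3}) = 4
G(14) = mex({0, 1, 2}) = 3
G(15) = mex({0, 1, 2}) = 3
G(16) = mex({0, 1, 2, 4}) = 3
G(17) = mex({0, 1, 3, 4}) = 2
G(18) = mex({0, 1, 3, 4}) = 2
G(19) = mex({0, 1, 3, 5}) = 2
G(20) = mex({0, 1, 2, 3, 5}) = 4
G(21) = mex({0, 1, 2, 3, 5}) = 4
G(22) = mex({1, 2, 6}) = 0
G(23) = mex({0, 1, 2, 3, 4, 6}) = 5
G(24) = mex({0, 1, 2, 3, 4}) = 5
G(25) = mex({0, 1, 3, 4, 7}) = 2
G(26) = mex({0, 1, 3, 4, 5, 7}) = 2
G(27) = mex({0, 1, 3, 5}) = 2
G(28) = mex({0, 1, 2, 5}) = 3
G(29) = mex({0, 1, 2, 4, 5, 6}) = 3
G(30) = mex({1, 2, 4, 6}) = 0
G(31) = mex({0, 1, 2, 3, 4, 6}) = 5
G(32) = mex({1, 2, 3, 4, 7}) = 0
G(33) = mex({0, 3, 7}) = 1
G(34) = mex({0, 2, 3, 5, 7}) = 1
G(35) = mex({0, 2, 3, 5, 6}) = 1
G(36) = mex({0, 1, 2, 5, 6}) = 3
G(37) = mex({0, 1, 2, 4, 5, 6}) = 3
G(38) = mex({0, 1, 2, 4}) = 3
G(39) = mex({0, 1, 2, 3, 4, 7}) = 5
G(40) = mex({0, 1, 2, 3, 4, 5, 7}) = 6
Therefore G(40) = 6.

6


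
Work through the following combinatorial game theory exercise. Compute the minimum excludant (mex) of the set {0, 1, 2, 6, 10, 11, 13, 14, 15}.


Set = {0, 1, 2, 6, 10, 11, 13, 14, 15}
0 is in the set.
1 is in the set.
2 is in the set.
3 is NOT in the set. This is the mex.
mex = 3

3


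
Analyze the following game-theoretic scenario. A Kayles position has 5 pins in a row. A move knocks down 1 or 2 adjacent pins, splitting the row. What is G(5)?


Kayles: a move removes 1 or 2 adjacent pins from a contiguous row.
Removing pins from a row of k leaves two independent rows (a, b) with a + b = k - 1 (one pin) or a + b = k - 2 (two pins); an end removal gives a = 0.
By Sprague-Grundy, G(k) = mex{ G(a) XOR G(b) } over all these splits. G(0) = 0.
G(1): splits (0,0):0^0=0 -> mex({0}) = 1
G(2): splits (0,1):0^1=1 (0,0):0^0=0 -> mex({0, 1}) = 2
G(3): splits (0,2):0^2=2 (1,1):1^1=0 (0,1):0^1=1 -> mex({0, 1, 2}) = 3
G(4): splits (0,3):0^3=3 (1,2):1^2=3 (0,2):0^2=2 (1,1):1^1=0 -> mex({0, 2, 3}) = 1
G(5): splits (0,4):0^1=1 (1,3):1^3=2 (2,2):2^2=0 (0,3):0^3=3 (1,2):1^2=3 -> mex({0, 1, 2, 3}) = 4
Therefore G(5) = 4.

4


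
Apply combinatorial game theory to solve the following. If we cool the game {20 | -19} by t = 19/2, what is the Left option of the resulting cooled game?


Original game: {20 | -19} (a switch {a | b} with a > b).
Cooling by t (for t below the temperature (a - b)/2 = 39/2) taxes each move by t: {a | b} cooled by t is {a - t | b + t}.
Cooling amount: t = 19/2
Cooled Left option: 20 - 19/2 = 21/2
Cooled Right option: -19 + 19/2 = -19/2
Cooled game: {21/2 | -19/2}
Left option = 21/2

21/2


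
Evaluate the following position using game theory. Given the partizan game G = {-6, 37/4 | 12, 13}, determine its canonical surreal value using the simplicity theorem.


Left options: {-6, 37/4}, max = 37/4
Right options: {12, 13}, min = 12
All options are numbers and max(Left) < min(Right), so by the simplicity theorem the value is the simplest (earliest-born) number strictly between 37/4 and 12.
Integers 10 through 11 all lie strictly between 37/4 and 12.
Among integers, the simplest (lowest birthday = smallest |n|; 0 is born on day 0, +-n on day n) is 10.
No non-integer in the interval can be simpler: if x is a non-integer in the interval, then floor(x) or ceil(x) also lies in the interval (the interval contains an integer), and both are proper prefixes of x's sign expansion, i.e. born earlier. So the game value is 10.
Game value = 10

10


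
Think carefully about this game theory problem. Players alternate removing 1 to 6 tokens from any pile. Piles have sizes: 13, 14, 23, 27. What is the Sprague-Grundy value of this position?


Subtraction set: {1, 2, 3, 4, 5, 6}
For this subtraction set, G(n) = n mod 7 (period = max + 1 = 7).
Pile 1 (size 13): G(13) = 13 mod 7 = 6
Pile 2 (size 14): G(14) = 14 mod 7 = 0
Pile 3 (size 23): G(23) = 23 mod 7 = 2
Pile 4 (size 27): G(27) = 27 mod 7 = 6
Total Grundy value = XOR of all: 6 XOR 0 XOR 2 XOR 6 = 2

2


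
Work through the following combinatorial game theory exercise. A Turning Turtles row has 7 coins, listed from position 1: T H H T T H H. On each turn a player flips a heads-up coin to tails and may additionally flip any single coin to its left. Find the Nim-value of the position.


Coins: T H H T T H H
Key fact: a single head at position k behaves exactly like a Nim heap of size k (turning it to T and optionally flipping a coin at j < k corresponds to moving the heap from k to j, or to 0), and heads combine as a disjunctive sum (two heads at the same place would cancel, matching j XOR j = 0). So the Nim-value is the XOR of the 1-indexed positions of the heads.
Face-up positions (1-indexed): [2, 3, 6, 7]
XOR 0 with 2: 0 XOR 2 = 2
XOR 2 with 3: 2 XOR 3 = 1
XOR 1 with 6: 1 XOR 6 = 7
XOR 7 with 7: 7 XOR 7 = 0
Nim-value = 0

0


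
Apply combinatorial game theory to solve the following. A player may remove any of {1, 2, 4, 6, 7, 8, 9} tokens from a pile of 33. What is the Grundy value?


The subtraction set is S = {1, 2, 4, 6, 7, 8, 9}.
G(k) = mex{ G(k - s) : s in S, s <= k }. We compute iteratively: G(0) = 0.
G(1) = mex({0}) = 1
G(2) = mex({0, 1}) = 2
G(3) = mex({1, 2}) = 0
G(4) = mex({0, 2}) = 1
G(5) = mex({0, 1}) = 2
G(6) = mex({0, 1, 2}) = 3
G(7) = mex({0, 1, 2, 3}) = 4
G(8) = mex({0, 1, 2, 3, 4}) = 5
G(9) = mex({0, 1, 2, 4, 5}) = 3
G(10) = mex({0, 1, 2, 3, 5}) = 4
G(11) = mex({0, 1, 2, 3, 4}) = 5
G(12) = mex({0, 1, 2, 3, 4, 5}) = 6
G(13) = mex({1, 2, 3, 4, 5, 6}) = 0
G(14) = mex({0, 2, 3, 4, 5, 6}) = 1
G(15) = mex({0, 1, 3, 4, 5}) = 2
G(16) = mex({1, 2, 3, 4, 5, 6}) = 0
G(17) = mex({0, 2, 3, 4, 5}) = 1
G(18) = mex({0, 1, 3, 4, 5, 6}) = 2
G(19) = mex({0, 1, 2, 4, 5, 6}) = 3
G(20) = mex({0, 1, 2, 3, 5, 6}) = 4
G(21) = mex({0, 1, 2, 3, 4, 6}) = 5
Observe that G(13)..G(21) = 0, 1, 2, 0, 1, 2, 3, 4, 5 repeats G(0)..G(8) = 0, 1, 2, 0, 1, 2, 3, 4, 5.
For k >= max(S) = 9, G(k) is determined by the previous 9 values G(k-9)..G(k-1); a window of 9 consecutive values has recurred shifted by 13, so by induction G(k + 13) = G(k) for all k >= 0: the sequence is periodic from the start with period 13.
One period: G(0..12) = 0, 1, 2, 0, 1, 2, 3, 4, 5, 3, 4, 5, 6.
33 mod 13 = 7, so G(33) = G(7) = 4.

4


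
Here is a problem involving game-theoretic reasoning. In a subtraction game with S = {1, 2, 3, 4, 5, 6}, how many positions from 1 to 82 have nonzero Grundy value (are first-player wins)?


Subtraction set S = {1, 2, 3, 4, 5, 6}, so G(n) = n mod 7.
G(n) = 0 when n is a multiple of 7.
Multiples of 7 in [1, 82]: 11
N-positions (nonzero Grundy) = 82 - 11 = 71

71


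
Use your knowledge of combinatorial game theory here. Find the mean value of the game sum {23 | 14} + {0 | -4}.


G1 = {23 | 14}, G2 = {0 | -4}
Each is a switch {a | b} with numbers a > b; its mean value is (a + b)/2, and mean value is additive over game sums: m(G1 + G2) = m(G1) + m(G2).
Mean of G1 = (23 + (14))/2 = 37/2 = 37/2
Mean of G2 = (0 + (-4))/2 = -4/2 = -2
Mean of G1 + G2 = 37/2 + -2 = 33/2

33/2


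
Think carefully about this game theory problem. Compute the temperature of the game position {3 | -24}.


The game is {3 | -24}, a switch {a | b} with numbers a > b.
Cooling {a | b} by t gives {a - t | b + t}, which stops being hot when a - t = b + t, i.e. at t = (a - b)/2. So the temperature of a switch is (a - b)/2.
Temperature = (Left option - Right option) / 2
= (3 - (-24)) / 2
= 27 / 2
= 27/2

27/2


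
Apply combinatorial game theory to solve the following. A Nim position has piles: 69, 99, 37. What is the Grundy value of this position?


We need the XOR (exclusive or) of all pile sizes.
After XOR-ing pile 1 (size 69): 0 XOR 69 = 69
After XOR-ing pile 2 (size 99): 69 XOR 99 = 38
After XOR-ing pile 3 (size 37): 38 XOR 37 = 3
The Nim-value of this position is 3.

3


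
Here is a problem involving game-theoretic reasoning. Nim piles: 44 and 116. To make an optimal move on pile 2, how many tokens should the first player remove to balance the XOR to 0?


Piles: 44 and 116
Current XOR: 44 XOR 116 = 88 (non-zero, so this is an N-position).
To make the XOR zero, we need to find a move that balances the piles.
For pile 2 (size 116): target = 116 XOR 88 = 44
We reduce pile 2 from 116 to 44.
Tokens removed: 116 - 44 = 72
Verification: 44 XOR 44 = 0

72


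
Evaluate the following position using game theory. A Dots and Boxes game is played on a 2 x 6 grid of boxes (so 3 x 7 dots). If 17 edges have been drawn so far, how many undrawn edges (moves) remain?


Grid: 2 x 6 boxes, i.e. 3 rows and 7 columns of dots.
Horizontal edges: (rows + 1) * cols = 3 * 6 = 18
Vertical edges: rows * (cols + 1) = 2 * 7 = 14
Total edges: 18 + 14 = 32
Edges drawn: 17
Remaining: 32 - 17 = 15

15


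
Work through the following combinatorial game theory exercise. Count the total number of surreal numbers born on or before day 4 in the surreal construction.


Day 0: {|} = 0 is born. Count = 1.
Day n: the number of surreal numbers born by day n is 2^(n+1) - 1.
By day 0: 2^1 - 1 = 1
By day 1: 2^2 - 1 = 3
By day 2: 2^3 - 1 = 7
By day 3: 2^4 - 1 = 15
By day 4: 2^5 - 1 = 31
By day 4: 31 surreal numbers.

31


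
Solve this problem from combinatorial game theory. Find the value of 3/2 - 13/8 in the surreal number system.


x = 3/2, y = 13/8
Converting to common denominator: 8
x = 12/8, y = 13/8
x - y = 3/2 - 13/8 = -1/8

-1/8


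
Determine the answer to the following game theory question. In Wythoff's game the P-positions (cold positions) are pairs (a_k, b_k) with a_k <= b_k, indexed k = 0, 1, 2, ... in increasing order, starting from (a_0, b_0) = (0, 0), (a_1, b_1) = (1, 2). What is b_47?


By Wythoff's theorem, a_k = floor(k * phi) and b_k = floor(k * phi^2) = a_k + k, where phi = (1 + sqrt(5))/2 is the golden ratio.
phi = (1 + sqrt(5))/2 = 1.618034
phi^2 = phi + 1 = 2.618034
k = 47
k * phi^2 = 47 * 2.618034 = 123.047597
b_47 = floor(k * phi^2) = 123 (check: a_47 + k = 76 + 47 = 123)

123


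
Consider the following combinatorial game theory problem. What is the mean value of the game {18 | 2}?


Game = {18 | 2}, a switch {a | b} with numbers a > b.
Its thermograph has left wall a - t and right wall b + t, which meet at t = (a - b)/2, where both equal (a + b)/2. So the mast (mean value) is at (a + b)/2.
Mean = (18 + (2))/2 = 20/2 = 10

10


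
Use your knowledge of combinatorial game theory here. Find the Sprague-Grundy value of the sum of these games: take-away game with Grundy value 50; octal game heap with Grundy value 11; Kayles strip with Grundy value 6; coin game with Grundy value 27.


By the Sprague-Grundy theorem, the Grundy value of a sum of games is the XOR of individual Grundy values.
take-away game: Grundy value = 50. Running XOR: 0 XOR 50 = 50
octal game heap: Grundy value = 11. Running XOR: 50 XOR 11 = 57
Kayles strip: Grundy value = 6. Running XOR: 57 XOR 6 = 63
coin game: Grundy value = 27. Running XOR: 63 XOR 27 = 36
The combined Grundy value is 36.

36


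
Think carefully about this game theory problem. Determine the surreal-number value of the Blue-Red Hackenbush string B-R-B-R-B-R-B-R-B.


Edges (from ground): B-R-B-R-B-R-B-R-B
By Berlekamp's sign-expansion rule, a Blue-Red Hackenbush stalk has the value of the surreal number whose sign sequence is the edge sequence with B -> + and R -> -.
Sign sequence: +-+-+-+-+
Trace the sign expansion in the surreal number tree, starting from 0:
Edge 1: B (sign +) -> bounds (0, +inf), value = 1
Edge 2: R (sign -) -> bounds (0, 1), value = 1/2
Edge 3: B (sign +) -> bounds (1/2, 1), value = 3/4
Edge 4: R (sign -) -> bounds (1/2, 3/4), value = 5/8
Edge 5: B (sign +) -> bounds (5/8, 3/4), value = 11/16
Edge 6: R (sign -) -> bounds (5/8, 11/16), value = 21/32
Edge 7: B (sign +) -> bounds (21/32, 11/16), value = 43/64
Edge 8: R (sign -) -> bounds (21/32, 43/64), value = 85/128
Edge 9: B (sign +) -> bounds (85/128, 43/64), value = 171/256
Game value = 171/256

171/256


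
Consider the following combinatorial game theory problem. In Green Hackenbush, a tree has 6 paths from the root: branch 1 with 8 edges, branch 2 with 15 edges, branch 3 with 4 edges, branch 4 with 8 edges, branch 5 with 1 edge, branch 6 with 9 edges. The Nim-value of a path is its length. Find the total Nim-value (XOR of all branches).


The tree has 6 branches from the ground vertex.
In Green Hackenbush, the Nim-value of a simple path of length k is k.
Branch 1: length 8, Nim-value = 8
Branch 2: length 15, Nim-value = 15
Branch 3: length 4, Nim-value = 4
Branch 4: length 8, Nim-value = 8
Branch 5: length 1, Nim-value = 1
Branch 6: length 9, Nim-value = 9
Total Nim-value = XOR of all branch values:
0 XOR 8 = 8
8 XOR 15 = 7
7 XOR 4 = 3
3 XOR 8 = 11
11 XOR 1 = 10
10 XOR 9 = 3
Nim-value of the tree = 3

3


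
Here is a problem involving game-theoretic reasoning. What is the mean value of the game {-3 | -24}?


Game = {-3 | -24}, a switch {a | b} with numbers a > b.
Its thermograph has left wall a - t and right wall b + t, which meet at t = (a - b)/2, where both equal (a + b)/2. So the mast (mean value) is at (a + b)/2.
Mean = (-3 + (-24))/2 = -27/2 = -27/2

-27/2


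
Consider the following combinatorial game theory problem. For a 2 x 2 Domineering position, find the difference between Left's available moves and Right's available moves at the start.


Board is 2 x 2 (rows x cols).
Left (vertical) placements: (rows-1) * cols = 1 * 2 = 2
Right (horizontal) placements: rows * (cols-1) = 2 * 1 = 2
Advantage = Left - Right = 2 - 2 = 0

0


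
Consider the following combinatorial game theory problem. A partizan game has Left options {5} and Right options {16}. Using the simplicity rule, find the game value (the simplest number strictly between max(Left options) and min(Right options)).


Left options: {5}, max = 5
Right options: {16}, min = 16
All options are numbers and max(Left) < min(Right), so by the simplicity theorem the value is the simplest (earliest-born) number strictly between 5 and 16.
Integers 6 through 15 all lie strictly between 5 and 16.
Among integers, the simplest (lowest birthday = smallest |n|; 0 is born on day 0, +-n on day n) is 6.
No non-integer in the interval can be simpler: if x is a non-integer in the interval, then floor(x) or ceil(x) also lies in the interval (the interval contains an integer), and both are proper prefixes of x's sign expansion, i.e. born earlier. So the game value is 6.
Game value = 6

6


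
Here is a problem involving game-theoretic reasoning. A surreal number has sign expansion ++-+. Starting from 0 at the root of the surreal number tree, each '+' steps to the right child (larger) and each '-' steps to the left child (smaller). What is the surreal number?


Sign expansion: ++-+
Rule: track bounds (lo, hi), initially (-inf, +inf). On '+', the current value becomes lo and we move to the simplest number in (value, hi): value + 1 if hi = +inf, otherwise the midpoint (value + hi)/2. On '-', the current value becomes hi and we move to value - 1 if lo = -inf, otherwise the midpoint (lo + value)/2.
Start at 0.
Step 1: sign = +, move right. Bounds: (0, +inf). Value = 1
Step 2: sign = +, move right. Bounds: (1, +inf). Value = 2
Step 3: sign = -, move left. Bounds: (1, 2). Value = 3/2
Step 4: sign = +, move right. Bounds: (3/2, 2). Value = 7/4
The surreal number with sign expansion ++-+ is 7/4.

7/4


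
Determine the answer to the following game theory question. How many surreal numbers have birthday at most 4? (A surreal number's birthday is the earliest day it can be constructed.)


Day 0: {|} = 0 is born. Count = 1.
Day n: the number of surreal numbers born by day n is 2^(n+1) - 1.
By day 0: 2^1 - 1 = 1
By day 1: 2^2 - 1 = 3
By day 2: 2^3 - 1 = 7
By day 3: 2^4 - 1 = 15
By day 4: 2^5 - 1 = 31
By day 4: 31 surreal numbers.

31


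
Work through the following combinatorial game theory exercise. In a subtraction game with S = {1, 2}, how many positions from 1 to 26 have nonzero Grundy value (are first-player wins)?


Subtraction set S = {1, 2}, so G(n) = n mod 3.
G(n) = 0 when n is a multiple of 3.
Multiples of 3 in [1, 26]: 8
N-positions (nonzero Grundy) = 26 - 8 = 18

18


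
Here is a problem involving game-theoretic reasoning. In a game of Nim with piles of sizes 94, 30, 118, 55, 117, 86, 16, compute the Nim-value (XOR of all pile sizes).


We need the XOR (exclusive or) of all pile sizes.
After XOR-ing pile 1 (size 94): 0 XOR 94 = 94
After XOR-ing pile 2 (size 30): 94 XOR 30 = 64
After XOR-ing pile 3 (size 118): 64 XOR 118 = 54
After XOR-ing pile 4 (size 55): 54 XOR 55 = 1
After XOR-ing pile 5 (size 117): 1 XOR 117 = 116
After XOR-ing pile 6 (size 86): 116 XOR 86 = 34
After XOR-ing pile 7 (size 16): 34 XOR 16 = 50
The Nim-value of this position is 50.

50


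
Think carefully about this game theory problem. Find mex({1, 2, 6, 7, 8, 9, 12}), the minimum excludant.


Set = {1, 2, 6, 7, 8, 9, 12}
0 is NOT in the set. This is the mex.
mex = 0

0


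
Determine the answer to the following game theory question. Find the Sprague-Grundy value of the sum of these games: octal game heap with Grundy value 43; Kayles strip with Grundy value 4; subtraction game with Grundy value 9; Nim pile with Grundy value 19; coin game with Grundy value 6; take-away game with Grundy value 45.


By the Sprague-Grundy theorem, the Grundy value of a sum of games is the XOR of individual Grundy values.
octal game heap: Grundy value = 43. Running XOR: 0 XOR 43 = 43
Kayles strip: Grundy value = 4. Running XOR: 43 XOR 4 = 47
subtraction game: Grundy value = 9. Running XOR: 47 XOR 9 = 38
Nim pile: Grundy value = 19. Running XOR: 38 XOR 19 = 53
coin game: Grundy value = 6. Running XOR: 53 XOR 6 = 51
take-away game: Grundy value = 45. Running XOR: 51 XOR 45 = 30
The combined Grundy value is 30.

30


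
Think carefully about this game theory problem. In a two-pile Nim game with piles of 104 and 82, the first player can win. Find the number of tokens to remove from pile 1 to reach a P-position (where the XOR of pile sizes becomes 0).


Piles: 104 and 82
Current XOR: 104 XOR 82 = 58 (non-zero, so this is an N-position).
To make the XOR zero, we need to find a move that balances the piles.
For pile 1 (size 104): target = 104 XOR 58 = 82
We reduce pile 1 from 104 to 82.
Tokens removed: 104 - 82 = 22
Verification: 82 XOR 82 = 0

22


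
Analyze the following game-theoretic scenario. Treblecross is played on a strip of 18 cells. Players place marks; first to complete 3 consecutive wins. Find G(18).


Treblecross: place X on empty cells; 3-in-a-row wins.
Playing within two cells of an existing X lets the opponent win at once, so sensible play treats the cells i-2..i+2 around each X as dead. The player left with no safe cell loses, so this is a normal-play take-away game on strips of safe cells.
Placing X at cell i (0-indexed) of a strip of k safe cells leaves independent strips of sizes max(0, i-2) and max(0, k-i-3). Hence G(k) = mex{ G(max(0,i-2)) XOR G(max(0,k-i-3)) : 0 <= i < k }, with G(0) = 0.
G(1): splits (0,0):0^0=0 -> mex({0}) = 1
G(2): splits (0,0):0^0=0 -> mex({0}) = 1
G(3): splits (0,0):0^0=0 -> mex({0}) = 1
G(4): splits (0,1):0^1=1 (0,0):0^0=0 -> mex({0, 1}) = 2
G(5): splits (0,2):0^1=1 (0,1):0^1=1 (0,0):0^0=0 -> mex({0, 1}) = 2
G(6) = mex({1}) = 0
G(7) = mex({0, 1, 2}) = 3
G(8) = mex({0, 1, 2}) = 3
G(9) = mex({0, 2}) = 1
G(10) = mex({0, 2, 3}) = 1
G(11) = mex({0, 3}) = 1
G(12) = mex({1, 3}) = 0
G(13) = mex({0, 1, 2, 3}) = 4
G(14) = mex({0, 1, 2}) = 3
G(15) = mex({0, 1, 2}) = 3
G(16) = mex({0, 1, 2, 4}) = 3
G(17) = mex({0, 1, 3, 4}) = 2
G(18) = mex({0, 1, 3, 4}) = 2
Therefore G(18) = 2.

2


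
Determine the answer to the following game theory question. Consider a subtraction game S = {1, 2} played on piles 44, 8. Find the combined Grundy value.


Subtraction set: {1, 2}
For this subtraction set, G(n) = n mod 3 (period = max + 1 = 3).
Pile 1 (size 44): G(44) = 44 mod 3 = 2
Pile 2 (size 8): G(8) = 8 mod 3 = 2
Total Grundy value = XOR of all: 2 XOR 2 = 0

0


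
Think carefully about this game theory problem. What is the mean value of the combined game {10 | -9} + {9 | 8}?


G1 = {10 | -9}, G2 = {9 | 8}
Each is a switch {a | b} with numbers a > b; its mean value is (a + b)/2, and mean value is additive over game sums: m(G1 + G2) = m(G1) + m(G2).
Mean of G1 = (10 + (-9))/2 = 1/2 = 1/2
Mean of G2 = (9 + (8))/2 = 17/2 = 17/2
Mean of G1 + G2 = 1/2 + 17/2 = 9

9


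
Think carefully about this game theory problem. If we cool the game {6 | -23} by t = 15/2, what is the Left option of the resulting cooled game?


Original game: {6 | -23} (a switch {a | b} with a > b).
Cooling by t (for t below the temperature (a - b)/2 = 29/2) taxes each move by t: {a | b} cooled by t is {a - t | b + t}.
Cooling amount: t = 15/2
Cooled Left option: 6 - 15/2 = -3/2
Cooled Right option: -23 + 15/2 = -31/2
Cooled game: {-3/2 | -31/2}
Left option = -3/2

-3/2


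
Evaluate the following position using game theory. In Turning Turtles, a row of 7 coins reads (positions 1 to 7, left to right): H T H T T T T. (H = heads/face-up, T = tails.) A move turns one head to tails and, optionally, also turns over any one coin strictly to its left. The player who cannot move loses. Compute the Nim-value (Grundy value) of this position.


Coins: H T H T T T T
Key fact: a single head at position k behaves exactly like a Nim heap of size k (turning it to T and optionally flipping a coin at j < k corresponds to moving the heap from k to j, or to 0), and heads combine as a disjunctive sum (two heads at the same place would cancel, matching j XOR j = 0). So the Nim-value is the XOR of the 1-indexed positions of the heads.
Face-up positions (1-indexed): [1, 3]
XOR 0 with 1: 0 XOR 1 = 1
XOR 1 with 3: 1 XOR 3 = 2
Nim-value = 2

2


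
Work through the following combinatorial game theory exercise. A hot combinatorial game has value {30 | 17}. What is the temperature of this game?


The game is {30 | 17}, a switch {a | b} with numbers a > b.
Cooling {a | b} by t gives {a - t | b + t}, which stops being hot when a - t = b + t, i.e. at t = (a - b)/2. So the temperature of a switch is (a - b)/2.
Temperature = (Left option - Right option) / 2
= (30 - (17)) / 2
= 13 / 2
= 13/2

13/2


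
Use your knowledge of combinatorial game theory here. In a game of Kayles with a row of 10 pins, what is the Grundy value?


Kayles: a move removes 1 or 2 adjacent pins from a contiguous row.
Removing pins from a row of k leaves two independent rows (a, b) with a + b = k - 1 (one pin) or a + b = k - 2 (two pins); an end removal gives a = 0.
By Sprague-Grundy, G(k) = mex{ G(a) XOR G(b) } over all these splits. G(0) = 0.
G(1): splits (0,0):0^0=0 -> mex({0}) = 1
G(2): splits (0,1):0^1=1 (0,0):0^0=0 -> mex({0, 1}) = 2
G(3): splits (0,2):0^2=2 (1,1):1^1=0 (0,1):0^1=1 -> mex({0, 1, 2}) = 3
G(4): splits (0,3):0^3=3 (1,2):1^2=3 (0,2):0^2=2 (1,1):1^1=0 -> mex({0, 2, 3}) = 1
G(5): splits (0,4):0^1=1 (1,3):1^3=2 (2,2):2^2=0 (0,3):0^3=3 (1,2):1^2=3 -> mex({0, 1, 2, 3}) = 4
G(6) = mex({0, 1, 2, 4}) = 3
G(7) = mex({0, 1, 3, 4, 5}) = 2
G(8) = mex({0, 2, 3, 5, 6}) = 1
G(9) = mex({0, 1, 2, 3, 6, 7}) = 4
G(10) = mex({0, 1, 3, 4, 5, 7}) = 2
Therefore G(10) = 2.

2


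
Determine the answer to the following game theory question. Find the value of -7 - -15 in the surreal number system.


x = -7, y = -15
x - y = -7 - -15 = 8

8


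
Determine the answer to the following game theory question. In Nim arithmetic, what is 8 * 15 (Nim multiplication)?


Nim multiplication is bilinear over XOR: (u XOR v) * w = (u*w) XOR (v*w).
So we split each operand into its bit components and XOR the pairwise Nim products.
8 = 8 (as XOR of powers of 2).
15 = 1 + 2 + 4 + 8 (as XOR of powers of 2).
Using the standard Nim-product table on single bits:
  2*2 = 3,   2*4 = 8,   2*8 = 12,
  4*4 = 6,   4*8 = 11,  8*8 = 13,
and  1*x = x (identity), k*l = l*k (commutative).
Pairwise Nim products:
  8 * 1 = 8
  8 * 2 = 12
  8 * 4 = 11
  8 * 8 = 13
XOR them: 8 XOR 12 XOR 11 XOR 13 = 2.
Result: 8 * 15 = 2 (in Nim).

2


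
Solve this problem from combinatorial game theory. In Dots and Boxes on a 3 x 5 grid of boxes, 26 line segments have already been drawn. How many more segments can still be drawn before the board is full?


Grid: 3 x 5 boxes, i.e. 4 rows and 6 columns of dots.
Horizontal edges: (rows + 1) * cols = 4 * 5 = 20
Vertical edges: rows * (cols + 1) = 3 * 6 = 18
Total edges: 20 + 18 = 38
Edges drawn: 26
Remaining: 38 - 26 = 12

12


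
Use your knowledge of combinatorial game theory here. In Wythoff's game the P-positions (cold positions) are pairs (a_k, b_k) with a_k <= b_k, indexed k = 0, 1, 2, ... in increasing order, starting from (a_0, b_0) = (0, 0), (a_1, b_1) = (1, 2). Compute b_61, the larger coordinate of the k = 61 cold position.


By Wythoff's theorem, a_k = floor(k * phi) and b_k = floor(k * phi^2) = a_k + k, where phi = (1 + sqrt(5))/2 is the golden ratio.
phi = (1 + sqrt(5))/2 = 1.618034
phi^2 = phi + 1 = 2.618034
k = 61
k * phi^2 = 61 * 2.618034 = 159.700073
b_61 = floor(k * phi^2) = 159 (check: a_61 + k = 98 + 61 = 159)

159


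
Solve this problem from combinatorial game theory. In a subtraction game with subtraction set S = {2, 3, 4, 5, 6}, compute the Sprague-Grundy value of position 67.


The subtraction set is S = {2, 3, 4, 5, 6}.
G(k) = mex{ G(k - s) : s in S, s <= k }. We compute iteratively: G(0) = 0.
G(1) = mex({}) = 0
G(2) = mex({0}) = 1
G(3) = mex({0}) = 1
G(4) = mex({0, 1}) = 2
G(5) = mex({0, 1}) = 2
G(6) = mex({0, 1, 2}) = 3
G(7) = mex({0, 1, 2}) = 3
G(8) = mex({1, 2, 3}) = 0
G(9) = mex({1, 2, 3}) = 0
G(10) = mex({0, 2, 3}) = 1
G(11) = mex({0, 2, 3}) = 1
G(12) = mex({0, 1, 3}) = 2
G(13) = mex({0, 1, 3}) = 2
Observe that G(8)..G(13) = 0, 0, 1, 1, 2, 2 repeats G(0)..G(5) = 0, 0, 1, 1, 2, 2.
For k >= max(S) = 6, G(k) is determined by the previous 6 values G(k-6)..G(k-1); a window of 6 consecutive values has recurred shifted by 8, so by induction G(k + 8) = G(k) for all k >= 0: the sequence is periodic from the start with period 8.
One period: G(0..7) = 0, 0, 1, 1, 2, 2, 3, 3.
67 mod 8 = 3, so G(67) = G(3) = 1.

1


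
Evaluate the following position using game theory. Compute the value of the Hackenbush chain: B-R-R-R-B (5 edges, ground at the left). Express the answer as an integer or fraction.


Edges (from ground): B-R-R-R-B
By Berlekamp's sign-expansion rule, a Blue-Red Hackenbush stalk has the value of the surreal number whose sign sequence is the edge sequence with B -> + and R -> -.
Sign sequence: +---+
Trace the sign expansion in the surreal number tree, starting from 0:
Edge 1: B (sign +) -> bounds (0, +inf), value = 1
Edge 2: R (sign -) -> bounds (0, 1), value = 1/2
Edge 3: R (sign -) -> bounds (0, 1/2), value = 1/4
Edge 4: R (sign -) -> bounds (0, 1/4), value = 1/8
Edge 5: B (sign +) -> bounds (1/8, 1/4), value = 3/16
Game value = 3/16

3/16


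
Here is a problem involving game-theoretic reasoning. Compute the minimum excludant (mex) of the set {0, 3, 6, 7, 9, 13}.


Set = {0, 3, 6, 7, 9, 13}
0 is in the set.
1 is NOT in the set. This is the mex.
mex = 1

1


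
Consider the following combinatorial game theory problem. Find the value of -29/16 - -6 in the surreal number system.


x = -29/16, y = -6
Converting to common denominator: 16
x = -29/16, y = -96/16
x - y = -29/16 - -6 = 67/16

67/16


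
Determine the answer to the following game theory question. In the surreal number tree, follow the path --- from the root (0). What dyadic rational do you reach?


Sign expansion: ---
Rule: track bounds (lo, hi), initially (-inf, +inf). On '+', the current value becomes lo and we move to the simplest number in (value, hi): value + 1 if hi = +inf, otherwise the midpoint (value + hi)/2. On '-', the current value becomes hi and we move to value - 1 if lo = -inf, otherwise the midpoint (lo + value)/2.
Start at 0.
Step 1: sign = -, move left. Bounds: (-inf, 0). Value = -1
Step 2: sign = -, move left. Bounds: (-inf, -1). Value = -2
Step 3: sign = -, move left. Bounds: (-inf, -2). Value = -3
The surreal number with sign expansion --- is -3.

-3


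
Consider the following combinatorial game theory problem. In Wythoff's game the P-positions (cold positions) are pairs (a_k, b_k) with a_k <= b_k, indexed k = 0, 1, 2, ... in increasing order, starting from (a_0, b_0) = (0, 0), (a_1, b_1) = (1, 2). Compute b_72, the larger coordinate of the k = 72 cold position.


By Wythoff's theorem, a_k = floor(k * phi) and b_k = floor(k * phi^2) = a_k + k, where phi = (1 + sqrt(5))/2 is the golden ratio.
phi = (1 + sqrt(5))/2 = 1.618034
phi^2 = phi + 1 = 2.618034
k = 72
k * phi^2 = 72 * 2.618034 = 188.498447
b_72 = floor(k * phi^2) = 188 (check: a_72 + k = 116 + 72 = 188)

188


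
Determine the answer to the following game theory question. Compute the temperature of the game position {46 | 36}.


The game is {46 | 36}, a switch {a | b} with numbers a > b.
Cooling {a | b} by t gives {a - t | b + t}, which stops being hot when a - t = b + t, i.e. at t = (a - b)/2. So the temperature of a switch is (a - b)/2.
Temperature = (Left option - Right option) / 2
= (46 - (36)) / 2
= 10 / 2
= 5

5


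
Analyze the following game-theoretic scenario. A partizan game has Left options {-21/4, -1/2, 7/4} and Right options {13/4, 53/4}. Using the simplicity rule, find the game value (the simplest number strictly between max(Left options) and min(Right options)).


Left options: {-21/4, -1/2, 7/4}, max = 7/4
Right options: {13/4, 53/4}, min = 13/4
All options are numbers and max(Left) < min(Right), so by the simplicity theorem the value is the simplest (earliest-born) number strictly between 7/4 and 13/4.
Integers 2 through 3 all lie strictly between 7/4 and 13/4.
Among integers, the simplest (lowest birthday = smallest |n|; 0 is born on day 0, +-n on day n) is 2.
No non-integer in the interval can be simpler: if x is a non-integer in the interval, then floor(x) or ceil(x) also lies in the interval (the interval contains an integer), and both are proper prefixes of x's sign expansion, i.e. born earlier. So the game value is 2.
Game value = 2

2


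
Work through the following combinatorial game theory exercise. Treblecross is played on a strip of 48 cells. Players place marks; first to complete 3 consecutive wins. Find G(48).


Treblecross: place X on empty cells; 3-in-a-row wins.
Playing within two cells of an existing X lets the opponent win at once, so sensible play treats the cells i-2..i+2 around each X as dead. The player left with no safe cell loses, so this is a normal-play take-away game on strips of safe cells.
Placing X at cell i (0-indexed) of a strip of k safe cells leaves independent strips of sizes max(0, i-2) and max(0, k-i-3). Hence G(k) = mex{ G(max(0,i-2)) XOR G(max(0,k-i-3)) : 0 <= i < k }, with G(0) = 0.
G(1): splits (0,0):0^0=0 -> mex({0}) = 1
G(2): splits (0,0):0^0=0 -> mex({0}) = 1
G(3): splits (0,0):0^0=0 -> mex({0}) = 1
G(4): splits (0,1):0^1=1 (0,0):0^0=0 -> mex({0, 1}) = 2
G(5): splits (0,2):0^1=1 (0,1):0^1=1 (0,0):0^0=0 -> mex({0, 1}) = 2
G(6) = mex({1}) = 0
G(7) = mex({0, 1, 2}) = 3
G(8) = mex({0, 1, 2}) = 3
G(9) = mex({0, 2}) = 1
G(10) = mex({0, 2, 3}) = 1
G(11) = mex({0, 3}) = 1
G(12) = mex({1, 3}) = 0
G(13) = mex({0, 1, 2, 3}) = 4
G(14) = mex({0, 1, 2}) = 3
G(15) = mex({0, 1, 2}) = 3
G(16) = mex({0, 1, 2, 4}) = 3
G(17) = mex({0, 1, 3, 4}) = 2
G(18) = mex({0, 1, 3, 4}) = 2
G(19) = mex({0, 1, 3, 5}) = 2
G(20) = mex({0, 1, 2, 3, 5}) = 4
G(21) = mex({0, 1, 2, 3, 5}) = 4
G(22) = mex({1, 2, 6}) = 0
G(23) = mex({0, 1, 2, 3, 4, 6}) = 5
G(24) = mex({0, 1, 2, 3, 4}) = 5
G(25) = mex({0, 1, 3, 4, 7}) = 2
G(26) = mex({0, 1, 3, 4, 5, 7}) = 2
G(27) = mex({0, 1, 3, 5}) = 2
G(28) = mex({0, 1, 2, 5}) = 3
G(29) = mex({0, 1, 2, 4, 5, 6}) = 3
G(30) = mex({1, 2, 4, 6}) = 0
G(31) = mex({0, 1, 2, 3, 4, 6}) = 5
G(32) = mex({1, 2, 3, 4, 7}) = 0
G(33) = mex({0, 3, 7}) = 1
G(34) = mex({0, 2, 3, 5, 7}) = 1
G(35) = mex({0, 2, 3, 5, 6}) = 1
G(36) = mex({0, 1, 2, 5, 6}) = 3
G(37) = mex({0, 1, 2, 4, 5, 6}) = 3
G(38) = mex({0, 1, 2, 4}) = 3
G(39) = mex({0, 1, 2, 3, 4, 7}) = 5
G(40) = mex({0, 1, 2, 3, 4, 5, 7}) = 6
G(41) = mex({0, 1, 2, 3, 5, 7}) = 4
G(42) = mex({0, 1, 2, 3, 5, 6, 7}) = 4
G(43) = mex({0, 2, 3, 5, 6}) = 1
G(44) = mex({1, 2, 3, 4, 5, 6}) = 0
G(45) = mex({0, 1, 2, 3, 4, 6, 7}) = 5
G(46) = mex({0, 1, 2, 3, 4, 7}) = 5
G(47) = mex({0, 1, 2, 3, 4, 5, 7}) = 6
G(48) = mex({0, 1, 2, 3, 4, 5, 7}) = 6
Therefore G(48) = 6.

6


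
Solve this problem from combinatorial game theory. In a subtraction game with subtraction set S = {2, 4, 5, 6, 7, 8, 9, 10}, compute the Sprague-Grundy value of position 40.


The subtraction set is S = {2, 4, 5, 6, 7, 8, 9, 10}.
G(k) = mex{ G(k - s) : s in S, s <= k }. We compute iteratively: G(0) = 0.
G(1) = mex({}) = 0
G(2) = mex({0}) = 1
G(3) = mex({0}) = 1
G(4) = mex({0, 1}) = 2
G(5) = mex({0, 1}) = 2
G(6) = mex({0, 1, 2}) = 3
G(7) = mex({0, 1, 2}) = 3
G(8) = mex({0, 1, 2, 3}) = 4
G(9) = mex({0, 1, 2, 3}) = 4
G(10) = mex({0, 1, 2, 3, 4}) = 5
G(11) = mex({0, 1, 2, 3, 4}) = 5
G(12) = mex({1, 2, 3, 4, 5}) = 0
G(13) = mex({1, 2, 3, 4, 5}) = 0
G(14) = mex({0, 2, 3, 4, 5}) = 1
G(15) = mex({0, 2, 3, 4, 5}) = 1
G(16) = mex({0, 1, 3, 4, 5}) = 2
G(17) = mex({0, 1, 3, 4, 5}) = 2
G(18) = mex({0, 1, 2, 4, 5}) = 3
G(19) = mex({0, 1, 2, 4, 5}) = 3
G(20) = mex({0, 1, 2, 3, 5}) = 4
G(21) = mex({0, 1, 2, 3, 5}) = 4
Observe that G(12)..G(21) = 0, 0, 1, 1, 2, 2, 3, 3, 4, 4 repeats G(0)..G(9) = 0, 0, 1, 1, 2, 2, 3, 3, 4, 4.
For k >= max(S) = 10, G(k) is determined by the previous 10 values G(k-10)..G(k-1); a window of 10 consecutive values has recurred shifted by 12, so by induction G(k + 12) = G(k) for all k >= 0: the sequence is periodic from the start with period 12.
One period: G(0..11) = 0, 0, 1, 1, 2, 2, 3, 3, 4, 4, 5, 5.
40 mod 12 = 4, so G(40) = G(4) = 2.

2
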